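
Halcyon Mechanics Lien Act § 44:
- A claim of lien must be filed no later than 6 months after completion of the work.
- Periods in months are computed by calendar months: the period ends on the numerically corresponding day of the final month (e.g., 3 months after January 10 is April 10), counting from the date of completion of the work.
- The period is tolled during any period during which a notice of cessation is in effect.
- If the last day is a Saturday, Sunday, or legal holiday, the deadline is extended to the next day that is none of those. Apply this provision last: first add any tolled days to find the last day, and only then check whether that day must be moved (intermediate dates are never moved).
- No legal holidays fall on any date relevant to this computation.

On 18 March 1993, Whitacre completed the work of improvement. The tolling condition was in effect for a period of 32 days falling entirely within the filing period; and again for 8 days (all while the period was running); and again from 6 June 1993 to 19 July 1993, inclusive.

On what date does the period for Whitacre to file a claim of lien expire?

December 13, 1993

6 months after 18 March 1993 is September 18, 1993.
Tolling adds 32 days: September 18, 1993 + 32 days = October 20, 1993.
Tolling adds 8 days: October 20, 1993 + 8 days = October 28, 1993.
From June 6, 1993 through July 19, 1993 inclusive is 44 days; tolling adds 44 days: October 28, 1993 + 44 days = December 11, 1993.
December 11, 1993 is Saturday; December 12, 1993 is Sunday. The next qualifying day is December 13, 1993.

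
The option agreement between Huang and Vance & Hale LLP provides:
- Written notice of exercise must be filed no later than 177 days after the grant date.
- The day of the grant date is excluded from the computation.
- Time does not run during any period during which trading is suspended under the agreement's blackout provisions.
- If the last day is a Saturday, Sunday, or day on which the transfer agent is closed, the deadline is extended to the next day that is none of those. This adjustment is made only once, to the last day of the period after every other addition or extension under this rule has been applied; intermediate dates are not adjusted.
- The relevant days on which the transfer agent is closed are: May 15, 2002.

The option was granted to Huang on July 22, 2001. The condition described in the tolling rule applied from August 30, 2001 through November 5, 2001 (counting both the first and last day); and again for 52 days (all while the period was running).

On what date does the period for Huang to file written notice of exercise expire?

177 days after July 22, 2001 is January 15, 2002.
From August 30, 2001 through November 5, 2001 inclusive is 68 days; tolling adds 68 days: January 15, 2002 + 68 days = March 24, 2002.
Tolling adds 52 days: March 24, 2002 + 52 days = May 15, 2002.
May 15, 2002 is a listed holiday. The next qualifying day is May 16, 2002.

May 16, 2002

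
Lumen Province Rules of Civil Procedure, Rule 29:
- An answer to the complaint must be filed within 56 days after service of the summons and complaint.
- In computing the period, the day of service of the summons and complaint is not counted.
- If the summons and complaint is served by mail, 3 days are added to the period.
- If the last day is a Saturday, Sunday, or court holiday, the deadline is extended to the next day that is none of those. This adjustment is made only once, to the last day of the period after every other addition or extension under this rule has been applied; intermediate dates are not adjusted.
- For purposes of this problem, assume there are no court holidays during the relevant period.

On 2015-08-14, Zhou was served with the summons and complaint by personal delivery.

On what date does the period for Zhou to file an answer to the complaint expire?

56 days after 2015-08-14 is October 9, 2015.
Service was not by mail, so no mail extension applies.
October 9, 2015 is a Friday and not a court holiday, so no extension applies.

October 9, 2015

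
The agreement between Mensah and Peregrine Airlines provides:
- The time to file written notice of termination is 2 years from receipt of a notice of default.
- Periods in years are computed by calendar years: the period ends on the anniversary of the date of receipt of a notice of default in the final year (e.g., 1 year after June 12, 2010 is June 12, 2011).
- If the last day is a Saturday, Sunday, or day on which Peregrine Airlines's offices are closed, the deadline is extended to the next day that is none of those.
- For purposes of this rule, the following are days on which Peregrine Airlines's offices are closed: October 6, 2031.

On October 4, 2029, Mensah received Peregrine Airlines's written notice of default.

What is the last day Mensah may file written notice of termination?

2 years after October 4, 2029 is October 4, 2031.
October 4, 2031 is Saturday; October 5, 2031 is Sunday; October 6, 2031 is a listed holiday. The next qualifying day is October 7, 2031.

October 7, 2031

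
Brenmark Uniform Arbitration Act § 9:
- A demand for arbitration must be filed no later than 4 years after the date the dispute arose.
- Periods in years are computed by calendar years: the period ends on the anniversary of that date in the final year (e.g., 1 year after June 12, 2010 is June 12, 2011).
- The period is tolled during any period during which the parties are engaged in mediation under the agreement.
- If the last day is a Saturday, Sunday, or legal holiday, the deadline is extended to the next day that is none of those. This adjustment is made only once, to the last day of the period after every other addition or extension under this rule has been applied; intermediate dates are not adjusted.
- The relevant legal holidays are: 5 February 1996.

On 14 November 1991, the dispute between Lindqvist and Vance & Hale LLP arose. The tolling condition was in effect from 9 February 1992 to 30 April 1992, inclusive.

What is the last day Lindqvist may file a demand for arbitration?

4 years after 14 November 1991 is November 14, 1995.
From February 9, 1992 through April 30, 1992 inclusive is 82 days; tolling adds 82 days: November 14, 1995 + 82 days = February 4, 1996.
February 4, 1996 is Sunday; February 5, 1996 is a listed holiday. The next qualifying day is February 6, 1996.

February 6, 1996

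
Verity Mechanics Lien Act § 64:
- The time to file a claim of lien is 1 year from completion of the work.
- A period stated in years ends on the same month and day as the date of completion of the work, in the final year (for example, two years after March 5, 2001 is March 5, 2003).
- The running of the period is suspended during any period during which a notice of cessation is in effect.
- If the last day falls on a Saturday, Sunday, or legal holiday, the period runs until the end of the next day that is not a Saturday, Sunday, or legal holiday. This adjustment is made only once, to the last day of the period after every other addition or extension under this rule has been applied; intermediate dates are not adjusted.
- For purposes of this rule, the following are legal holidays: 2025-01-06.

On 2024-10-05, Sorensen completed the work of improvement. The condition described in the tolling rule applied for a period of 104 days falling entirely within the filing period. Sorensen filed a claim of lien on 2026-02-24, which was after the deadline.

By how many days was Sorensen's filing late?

1 year after 2024-10-05 is October 5, 2025.
Tolling adds 104 days: October 5, 2025 + 104 days = January 17, 2026.
January 17, 2026 is Saturday; January 18, 2026 is Sunday. The next qualifying day is January 19, 2026.
The deadline is January 19, 2026; from January 19, 2026 to February 24, 2026 is 36 days.

36 days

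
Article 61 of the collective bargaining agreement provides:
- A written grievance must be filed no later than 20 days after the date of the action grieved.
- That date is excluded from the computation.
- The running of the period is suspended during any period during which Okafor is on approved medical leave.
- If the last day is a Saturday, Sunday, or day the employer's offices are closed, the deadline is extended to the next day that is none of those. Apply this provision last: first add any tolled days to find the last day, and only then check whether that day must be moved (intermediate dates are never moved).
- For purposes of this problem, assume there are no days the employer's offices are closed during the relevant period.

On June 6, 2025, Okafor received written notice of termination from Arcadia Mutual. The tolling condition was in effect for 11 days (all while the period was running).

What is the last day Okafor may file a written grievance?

July 7, 2025

20 days after June 6, 2025 is June 26, 2025.
Tolling adds 11 days: June 26, 2025 + 11 days = July 7, 2025.
July 7, 2025 is a Monday and not a day the employer's offices are closed, so no extension applies.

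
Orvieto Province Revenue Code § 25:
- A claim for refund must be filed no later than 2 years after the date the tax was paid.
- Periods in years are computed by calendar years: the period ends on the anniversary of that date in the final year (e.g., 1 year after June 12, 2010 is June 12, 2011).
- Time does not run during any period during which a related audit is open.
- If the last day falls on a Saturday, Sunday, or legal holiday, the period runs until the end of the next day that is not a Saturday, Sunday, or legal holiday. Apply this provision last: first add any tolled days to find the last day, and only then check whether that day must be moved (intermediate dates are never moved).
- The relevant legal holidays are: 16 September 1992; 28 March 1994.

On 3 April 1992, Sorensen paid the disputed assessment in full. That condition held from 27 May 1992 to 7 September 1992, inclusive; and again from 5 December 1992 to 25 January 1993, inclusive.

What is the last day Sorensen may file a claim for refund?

September 6, 1994

2 years after 3 April 1992 is April 3, 1994.
From May 27, 1992 through September 7, 1992 inclusive is 104 days; tolling adds 104 days: April 3, 1994 + 104 days = July 16, 1994.
From December 5, 1992 through January 25, 1993 inclusive is 52 days; tolling adds 52 days: July 16, 1994 + 52 days = September 6, 1994.
September 6, 1994 is a Tuesday and not a legal holiday, so no extension applies.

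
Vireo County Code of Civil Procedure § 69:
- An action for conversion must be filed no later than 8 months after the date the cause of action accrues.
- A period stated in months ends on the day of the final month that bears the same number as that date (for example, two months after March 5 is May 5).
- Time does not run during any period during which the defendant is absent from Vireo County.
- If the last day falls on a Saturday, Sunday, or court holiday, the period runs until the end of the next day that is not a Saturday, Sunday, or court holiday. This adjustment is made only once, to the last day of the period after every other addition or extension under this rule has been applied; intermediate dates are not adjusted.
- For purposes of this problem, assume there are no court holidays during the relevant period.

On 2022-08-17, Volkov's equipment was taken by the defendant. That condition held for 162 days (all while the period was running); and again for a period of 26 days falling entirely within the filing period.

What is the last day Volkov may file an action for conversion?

October 23, 2023

8 months after 2022-08-17 is April 17, 2023.
Tolling adds 162 days: April 17, 2023 + 162 days = September 26, 2023.
Tolling adds 26 days: September 26, 2023 + 26 days = October 22, 2023.
October 22, 2023 is Sunday. The next qualifying day is October 23, 2023.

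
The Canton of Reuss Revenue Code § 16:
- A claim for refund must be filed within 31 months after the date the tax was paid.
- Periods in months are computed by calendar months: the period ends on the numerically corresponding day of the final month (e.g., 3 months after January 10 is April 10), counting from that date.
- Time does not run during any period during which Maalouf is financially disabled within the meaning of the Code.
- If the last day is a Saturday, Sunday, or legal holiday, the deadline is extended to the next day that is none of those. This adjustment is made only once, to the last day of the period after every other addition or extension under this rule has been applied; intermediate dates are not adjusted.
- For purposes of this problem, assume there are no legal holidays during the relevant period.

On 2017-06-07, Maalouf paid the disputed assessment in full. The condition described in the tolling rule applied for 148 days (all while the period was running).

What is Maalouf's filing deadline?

June 3, 2020

31 months after 2017-06-07 is January 7, 2020.
Tolling adds 148 days: January 7, 2020 + 148 days = June 3, 2020.
June 3, 2020 is a Wednesday and not a legal holiday, so no extension applies.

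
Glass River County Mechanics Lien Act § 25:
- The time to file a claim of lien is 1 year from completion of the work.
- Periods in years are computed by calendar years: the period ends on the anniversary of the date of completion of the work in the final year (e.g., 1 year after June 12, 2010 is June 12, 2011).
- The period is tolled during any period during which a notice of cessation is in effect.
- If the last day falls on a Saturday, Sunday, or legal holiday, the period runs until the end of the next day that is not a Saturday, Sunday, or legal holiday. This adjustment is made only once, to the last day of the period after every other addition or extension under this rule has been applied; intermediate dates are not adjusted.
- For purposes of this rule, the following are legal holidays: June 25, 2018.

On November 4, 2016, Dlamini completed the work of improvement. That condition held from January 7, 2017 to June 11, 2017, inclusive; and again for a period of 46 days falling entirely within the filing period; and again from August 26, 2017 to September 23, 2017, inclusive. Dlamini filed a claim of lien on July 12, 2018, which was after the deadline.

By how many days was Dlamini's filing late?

1 year after November 4, 2016 is November 4, 2017.
From January 7, 2017 through June 11, 2017 inclusive is 156 days; tolling adds 156 days: November 4, 2017 + 156 days = April 9, 2018.
Tolling adds 46 days: April 9, 2018 + 46 days = May 25, 2018.
From August 26, 2017 through September 23, 2017 inclusive is 29 days; tolling adds 29 days: May 25, 2018 + 29 days = June 23, 2018.
June 23, 2018 is Saturday; June 24, 2018 is Sunday; June 25, 2018 is a listed holiday. The next qualifying day is June 26, 2018.
The deadline is June 26, 2018; from June 26, 2018 to July 12, 2018 is 16 days.

16 days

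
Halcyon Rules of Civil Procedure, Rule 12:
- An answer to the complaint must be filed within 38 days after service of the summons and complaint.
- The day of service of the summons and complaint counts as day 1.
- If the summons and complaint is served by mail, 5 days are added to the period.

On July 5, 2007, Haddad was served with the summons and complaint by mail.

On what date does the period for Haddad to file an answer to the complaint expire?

August 16, 2007

Counting July 5, 2007 as day 1, day 38 is August 11, 2007.
Service was by mail, adding 5 days: August 11, 2007 + 5 days = August 16, 2007.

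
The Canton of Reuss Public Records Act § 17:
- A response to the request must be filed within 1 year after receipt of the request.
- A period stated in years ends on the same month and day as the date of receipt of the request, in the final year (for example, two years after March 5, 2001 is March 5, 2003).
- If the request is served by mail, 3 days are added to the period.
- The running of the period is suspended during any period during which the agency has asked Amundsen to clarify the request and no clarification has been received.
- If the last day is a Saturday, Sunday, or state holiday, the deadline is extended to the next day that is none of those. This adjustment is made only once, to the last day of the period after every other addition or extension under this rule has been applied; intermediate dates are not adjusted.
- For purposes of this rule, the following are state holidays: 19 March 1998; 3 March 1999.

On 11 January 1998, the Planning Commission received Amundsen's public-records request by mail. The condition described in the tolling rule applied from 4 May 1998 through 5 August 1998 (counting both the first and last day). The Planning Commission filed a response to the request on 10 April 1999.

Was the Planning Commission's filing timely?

Yes

1 year after 11 January 1998 is January 11, 1999.
Service was by mail, adding 3 days: January 11, 1999 + 3 days = January 14, 1999.
From May 4, 1998 through August 5, 1998 inclusive is 94 days; tolling adds 94 days: January 14, 1999 + 94 days = April 18, 1999.
April 18, 1999 is Sunday. The next qualifying day is April 19, 1999.
The deadline is April 19, 1999; the filing on April 10, 1999 is on or before that date.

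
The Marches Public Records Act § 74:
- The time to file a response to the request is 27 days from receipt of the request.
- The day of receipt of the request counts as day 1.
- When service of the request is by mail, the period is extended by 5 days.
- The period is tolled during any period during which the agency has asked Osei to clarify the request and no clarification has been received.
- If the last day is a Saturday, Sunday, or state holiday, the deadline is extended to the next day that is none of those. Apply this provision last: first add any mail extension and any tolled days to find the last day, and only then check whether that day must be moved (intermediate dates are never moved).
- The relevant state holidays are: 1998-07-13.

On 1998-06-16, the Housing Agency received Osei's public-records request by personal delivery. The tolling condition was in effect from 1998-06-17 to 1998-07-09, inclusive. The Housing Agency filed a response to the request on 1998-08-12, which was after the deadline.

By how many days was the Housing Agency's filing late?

8 days

Counting 1998-06-16 as day 1, day 27 is July 12, 1998.
Service was not by mail, so no mail extension applies.
From June 17, 1998 through July 9, 1998 inclusive is 23 days; tolling adds 23 days: July 12, 1998 + 23 days = August 4, 1998.
August 4, 1998 is a Tuesday and not a state holiday, so no extension applies.
The deadline is August 4, 1998; from August 4, 1998 to August 12, 1998 is 8 days.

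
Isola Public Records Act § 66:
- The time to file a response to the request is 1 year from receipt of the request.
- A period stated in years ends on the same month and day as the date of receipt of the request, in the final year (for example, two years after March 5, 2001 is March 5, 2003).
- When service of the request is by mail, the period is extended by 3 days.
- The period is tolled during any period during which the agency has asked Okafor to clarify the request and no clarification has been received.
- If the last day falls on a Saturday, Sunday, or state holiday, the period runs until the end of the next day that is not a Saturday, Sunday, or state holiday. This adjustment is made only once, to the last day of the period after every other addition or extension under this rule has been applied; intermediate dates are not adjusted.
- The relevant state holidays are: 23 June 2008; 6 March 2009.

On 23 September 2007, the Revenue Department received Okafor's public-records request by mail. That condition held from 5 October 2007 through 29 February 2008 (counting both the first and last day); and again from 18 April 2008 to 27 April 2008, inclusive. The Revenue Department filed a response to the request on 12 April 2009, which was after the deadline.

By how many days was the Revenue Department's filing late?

1 year after 23 September 2007 is September 23, 2008.
Service was by mail, adding 3 days: September 23, 2008 + 3 days = September 26, 2008.
From October 5, 2007 through February 29, 2008 inclusive is 148 days; tolling adds 148 days: September 26, 2008 + 148 days = February 21, 2009.
From April 18, 2008 through April 27, 2008 inclusive is 10 days; tolling adds 10 days: February 21, 2009 + 10 days = March 3, 2009.
March 3, 2009 is a Tuesday and not a state holiday, so no extension applies.
The deadline is March 3, 2009; from March 3, 2009 to April 12, 2009 is 40 days.

40 days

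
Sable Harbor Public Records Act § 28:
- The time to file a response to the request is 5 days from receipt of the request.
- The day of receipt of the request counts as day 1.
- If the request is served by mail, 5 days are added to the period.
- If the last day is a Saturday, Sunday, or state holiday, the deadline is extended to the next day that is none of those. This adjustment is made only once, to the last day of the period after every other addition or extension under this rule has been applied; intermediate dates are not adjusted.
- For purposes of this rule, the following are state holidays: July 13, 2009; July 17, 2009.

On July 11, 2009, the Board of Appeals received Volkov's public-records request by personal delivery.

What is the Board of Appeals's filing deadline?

July 15, 2009

Counting July 11, 2009 as day 1, day 5 is July 15, 2009.
Service was not by mail, so no mail extension applies.
July 15, 2009 is a Wednesday and not a state holiday, so no extension applies.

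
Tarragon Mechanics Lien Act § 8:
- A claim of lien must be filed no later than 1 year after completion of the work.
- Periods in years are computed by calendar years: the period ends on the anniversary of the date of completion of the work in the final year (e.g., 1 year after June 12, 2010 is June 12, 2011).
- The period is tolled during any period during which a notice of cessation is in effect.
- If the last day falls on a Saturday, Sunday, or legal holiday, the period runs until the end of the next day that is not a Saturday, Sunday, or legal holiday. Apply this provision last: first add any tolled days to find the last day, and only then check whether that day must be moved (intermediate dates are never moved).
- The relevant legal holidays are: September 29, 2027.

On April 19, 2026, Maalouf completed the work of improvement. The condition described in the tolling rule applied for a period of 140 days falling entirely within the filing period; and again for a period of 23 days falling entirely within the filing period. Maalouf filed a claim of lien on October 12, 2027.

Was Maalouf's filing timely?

No

1 year after April 19, 2026 is April 19, 2027.
Tolling adds 140 days: April 19, 2027 + 140 days = September 6, 2027.
Tolling adds 23 days: September 6, 2027 + 23 days = September 29, 2027.
September 29, 2027 is a listed holiday. The next qualifying day is September 30, 2027.
The deadline is September 30, 2027; the filing on October 12, 2027 is after that date.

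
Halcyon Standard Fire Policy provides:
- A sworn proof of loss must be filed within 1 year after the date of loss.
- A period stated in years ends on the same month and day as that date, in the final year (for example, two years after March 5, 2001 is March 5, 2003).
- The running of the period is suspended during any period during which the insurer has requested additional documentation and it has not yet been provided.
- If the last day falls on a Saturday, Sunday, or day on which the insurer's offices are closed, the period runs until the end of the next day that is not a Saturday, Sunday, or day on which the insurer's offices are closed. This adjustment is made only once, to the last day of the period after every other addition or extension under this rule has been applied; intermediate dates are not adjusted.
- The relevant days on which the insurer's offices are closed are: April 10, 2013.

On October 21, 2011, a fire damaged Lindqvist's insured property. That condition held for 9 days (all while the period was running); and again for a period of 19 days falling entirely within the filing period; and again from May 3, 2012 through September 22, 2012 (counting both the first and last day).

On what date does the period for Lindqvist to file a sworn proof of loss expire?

1 year after October 21, 2011 is October 21, 2012.
Tolling adds 9 days: October 21, 2012 + 9 days = October 30, 2012.
Tolling adds 19 days: October 30, 2012 + 19 days = November 18, 2012.
From May 3, 2012 through September 22, 2012 inclusive is 143 days; tolling adds 143 days: November 18, 2012 + 143 days = April 10, 2013.
April 10, 2013 is a listed holiday. The next qualifying day is April 11, 2013.

April 11, 2013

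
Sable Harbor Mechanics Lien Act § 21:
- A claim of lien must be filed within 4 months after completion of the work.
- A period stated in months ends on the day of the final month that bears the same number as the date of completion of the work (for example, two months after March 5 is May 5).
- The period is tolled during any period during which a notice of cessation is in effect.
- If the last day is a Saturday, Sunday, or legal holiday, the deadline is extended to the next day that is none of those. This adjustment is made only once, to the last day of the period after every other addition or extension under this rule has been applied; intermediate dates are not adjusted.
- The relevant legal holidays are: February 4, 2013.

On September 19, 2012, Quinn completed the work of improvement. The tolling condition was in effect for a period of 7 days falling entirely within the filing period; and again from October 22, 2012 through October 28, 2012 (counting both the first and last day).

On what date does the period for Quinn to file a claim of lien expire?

4 months after September 19, 2012 is January 19, 2013.
Tolling adds 7 days: January 19, 2013 + 7 days = January 26, 2013.
From October 22, 2012 through October 28, 2012 inclusive is 7 days; tolling adds 7 days: January 26, 2013 + 7 days = February 2, 2013.
February 2, 2013 is Saturday; February 3, 2013 is Sunday; February 4, 2013 is a listed holiday. The next qualifying day is February 5, 2013.

February 5, 2013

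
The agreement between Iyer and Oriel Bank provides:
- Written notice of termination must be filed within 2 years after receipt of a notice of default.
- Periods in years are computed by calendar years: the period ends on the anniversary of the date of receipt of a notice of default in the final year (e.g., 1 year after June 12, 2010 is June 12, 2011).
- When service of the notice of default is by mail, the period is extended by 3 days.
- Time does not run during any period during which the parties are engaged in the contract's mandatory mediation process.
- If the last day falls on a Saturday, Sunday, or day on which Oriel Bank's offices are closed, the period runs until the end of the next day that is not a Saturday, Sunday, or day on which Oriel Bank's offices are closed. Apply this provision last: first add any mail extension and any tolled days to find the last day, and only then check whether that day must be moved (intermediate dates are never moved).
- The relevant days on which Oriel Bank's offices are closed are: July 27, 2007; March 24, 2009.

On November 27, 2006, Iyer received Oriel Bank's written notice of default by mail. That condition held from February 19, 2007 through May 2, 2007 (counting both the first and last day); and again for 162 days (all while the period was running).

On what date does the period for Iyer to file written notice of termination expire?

July 23, 2009

2 years after November 27, 2006 is November 27, 2008.
Service was by mail, adding 3 days: November 27, 2008 + 3 days = November 30, 2008.
From February 19, 2007 through May 2, 2007 inclusive is 73 days; tolling adds 73 days: November 30, 2008 + 73 days = February 11, 2009.
Tolling adds 162 days: February 11, 2009 + 162 days = July 23, 2009.
July 23, 2009 is a Thursday and not a day on which Oriel Bank's offices are closed, so no extension applies.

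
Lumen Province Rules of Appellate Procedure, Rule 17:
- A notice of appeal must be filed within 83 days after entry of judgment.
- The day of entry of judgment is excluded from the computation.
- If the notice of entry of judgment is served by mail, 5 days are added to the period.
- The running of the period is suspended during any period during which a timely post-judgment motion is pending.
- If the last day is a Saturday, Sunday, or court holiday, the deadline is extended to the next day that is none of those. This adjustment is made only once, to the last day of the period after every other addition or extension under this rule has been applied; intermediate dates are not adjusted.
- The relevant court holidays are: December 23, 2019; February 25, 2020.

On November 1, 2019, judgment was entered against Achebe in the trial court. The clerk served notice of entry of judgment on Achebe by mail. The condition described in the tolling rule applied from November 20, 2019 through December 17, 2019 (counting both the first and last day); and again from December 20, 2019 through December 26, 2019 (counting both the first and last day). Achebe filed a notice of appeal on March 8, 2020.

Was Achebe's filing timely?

No

83 days after November 1, 2019 is January 23, 2020.
Service was by mail, adding 5 days: January 23, 2020 + 5 days = January 28, 2020.
From November 20, 2019 through December 17, 2019 inclusive is 28 days; tolling adds 28 days: January 28, 2020 + 28 days = February 25, 2020.
From December 20, 2019 through December 26, 2019 inclusive is 7 days; tolling adds 7 days: February 25, 2020 + 7 days = March 3, 2020.
March 3, 2020 is a Tuesday and not a court holiday, so no extension applies.
The deadline is March 3, 2020; the filing on March 8, 2020 is after that date.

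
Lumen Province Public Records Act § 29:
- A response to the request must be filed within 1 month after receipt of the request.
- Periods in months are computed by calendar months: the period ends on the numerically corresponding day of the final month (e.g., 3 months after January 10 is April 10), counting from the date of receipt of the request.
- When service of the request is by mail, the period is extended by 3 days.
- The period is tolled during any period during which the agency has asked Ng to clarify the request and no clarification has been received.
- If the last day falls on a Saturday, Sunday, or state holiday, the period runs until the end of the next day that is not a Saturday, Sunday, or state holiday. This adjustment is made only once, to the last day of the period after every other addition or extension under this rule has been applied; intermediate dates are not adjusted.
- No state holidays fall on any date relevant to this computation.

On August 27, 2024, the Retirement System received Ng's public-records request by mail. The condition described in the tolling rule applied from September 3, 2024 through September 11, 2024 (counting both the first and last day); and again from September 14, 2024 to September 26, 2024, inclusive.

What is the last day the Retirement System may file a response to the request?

1 month after August 27, 2024 is September 27, 2024.
Service was by mail, adding 3 days: September 27, 2024 + 3 days = September 30, 2024.
From September 3, 2024 through September 11, 2024 inclusive is 9 days; tolling adds 9 days: September 30, 2024 + 9 days = October 9, 2024.
From September 14, 2024 through September 26, 2024 inclusive is 13 days; tolling adds 13 days: October 9, 2024 + 13 days = October 22, 2024.
October 22, 2024 is a Tuesday and not a state holiday, so no extension applies.

October 22, 2024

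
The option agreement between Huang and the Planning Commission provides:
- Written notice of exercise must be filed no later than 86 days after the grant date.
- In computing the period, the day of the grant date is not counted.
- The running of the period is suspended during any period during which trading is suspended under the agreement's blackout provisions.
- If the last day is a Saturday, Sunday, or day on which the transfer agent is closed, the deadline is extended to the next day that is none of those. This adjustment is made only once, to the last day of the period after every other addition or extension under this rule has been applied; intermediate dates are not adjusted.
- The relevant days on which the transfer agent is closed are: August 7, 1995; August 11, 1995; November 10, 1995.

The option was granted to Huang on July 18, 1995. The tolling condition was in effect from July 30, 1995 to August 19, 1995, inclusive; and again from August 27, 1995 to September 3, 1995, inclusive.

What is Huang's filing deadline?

November 13, 1995

86 days after July 18, 1995 is October 12, 1995.
From July 30, 1995 through August 19, 1995 inclusive is 21 days; tolling adds 21 days: October 12, 1995 + 21 days = November 2, 1995.
From August 27, 1995 through September 3, 1995 inclusive is 8 days; tolling adds 8 days: November 2, 1995 + 8 days = November 10, 1995.
November 10, 1995 is a listed holiday; November 11, 1995 is Saturday; November 12, 1995 is Sunday. The next qualifying day is November 13, 1995.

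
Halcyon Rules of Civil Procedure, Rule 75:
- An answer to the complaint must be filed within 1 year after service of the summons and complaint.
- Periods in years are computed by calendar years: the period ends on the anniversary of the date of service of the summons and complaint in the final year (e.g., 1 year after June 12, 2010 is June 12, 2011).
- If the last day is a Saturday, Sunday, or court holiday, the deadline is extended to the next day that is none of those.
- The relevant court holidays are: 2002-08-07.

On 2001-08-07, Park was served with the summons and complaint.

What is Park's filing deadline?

1 year after 2001-08-07 is August 7, 2002.
August 7, 2002 is a listed holiday. The next qualifying day is August 8, 2002.

August 8, 2002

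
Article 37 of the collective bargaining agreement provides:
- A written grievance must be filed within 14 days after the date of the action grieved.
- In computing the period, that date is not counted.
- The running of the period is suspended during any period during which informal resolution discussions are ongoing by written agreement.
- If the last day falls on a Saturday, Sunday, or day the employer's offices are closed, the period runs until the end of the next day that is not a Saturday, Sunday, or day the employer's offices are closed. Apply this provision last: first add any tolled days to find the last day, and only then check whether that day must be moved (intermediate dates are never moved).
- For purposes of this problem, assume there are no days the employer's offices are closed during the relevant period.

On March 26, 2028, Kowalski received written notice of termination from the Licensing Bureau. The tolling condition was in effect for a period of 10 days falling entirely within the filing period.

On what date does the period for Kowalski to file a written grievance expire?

14 days after March 26, 2028 is April 9, 2028.
Tolling adds 10 days: April 9, 2028 + 10 days = April 19, 2028.
April 19, 2028 is a Wednesday and not a day the employer's offices are closed, so no extension applies.

April 19, 2028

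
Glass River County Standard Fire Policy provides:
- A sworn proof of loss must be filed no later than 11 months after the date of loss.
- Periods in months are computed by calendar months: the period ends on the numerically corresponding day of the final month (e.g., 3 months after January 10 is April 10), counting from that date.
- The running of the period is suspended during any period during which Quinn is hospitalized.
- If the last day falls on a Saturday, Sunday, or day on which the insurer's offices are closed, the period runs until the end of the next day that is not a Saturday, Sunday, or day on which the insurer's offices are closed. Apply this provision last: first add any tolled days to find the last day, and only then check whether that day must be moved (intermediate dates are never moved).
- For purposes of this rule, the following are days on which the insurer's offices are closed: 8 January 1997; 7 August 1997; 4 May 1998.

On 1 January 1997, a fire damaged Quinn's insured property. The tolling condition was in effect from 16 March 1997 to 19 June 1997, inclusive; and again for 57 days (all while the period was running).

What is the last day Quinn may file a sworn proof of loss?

May 5, 1998

11 months after 1 January 1997 is December 1, 1997.
From March 16, 1997 through June 19, 1997 inclusive is 96 days; tolling adds 96 days: December 1, 1997 + 96 days = March 7, 1998.
Tolling adds 57 days: March 7, 1998 + 57 days = May 3, 1998.
May 3, 1998 is Sunday; May 4, 1998 is a listed holiday. The next qualifying day is May 5, 1998.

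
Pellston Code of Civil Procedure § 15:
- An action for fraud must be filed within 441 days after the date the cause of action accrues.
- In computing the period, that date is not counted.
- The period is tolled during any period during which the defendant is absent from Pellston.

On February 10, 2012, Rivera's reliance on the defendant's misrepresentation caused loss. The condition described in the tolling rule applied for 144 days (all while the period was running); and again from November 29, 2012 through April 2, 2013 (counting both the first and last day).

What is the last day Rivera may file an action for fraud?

January 20, 2014

441 days after February 10, 2012 is April 26, 2013.
Tolling adds 144 days: April 26, 2013 + 144 days = September 17, 2013.
From November 29, 2012 through April 2, 2013 inclusive is 125 days; tolling adds 125 days: September 17, 2013 + 125 days = January 20, 2014.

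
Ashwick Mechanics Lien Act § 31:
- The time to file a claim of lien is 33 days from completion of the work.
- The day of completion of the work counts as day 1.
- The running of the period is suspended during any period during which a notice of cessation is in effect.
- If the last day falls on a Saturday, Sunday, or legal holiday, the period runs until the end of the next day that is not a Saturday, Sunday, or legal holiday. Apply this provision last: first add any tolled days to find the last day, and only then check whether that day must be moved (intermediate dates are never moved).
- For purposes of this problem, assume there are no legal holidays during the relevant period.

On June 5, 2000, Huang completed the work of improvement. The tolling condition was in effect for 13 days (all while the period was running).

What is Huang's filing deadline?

Counting June 5, 2000 as day 1, day 33 is July 7, 2000.
Tolling adds 13 days: July 7, 2000 + 13 days = July 20, 2000.
July 20, 2000 is a Thursday and not a legal holiday, so no extension applies.

July 20, 2000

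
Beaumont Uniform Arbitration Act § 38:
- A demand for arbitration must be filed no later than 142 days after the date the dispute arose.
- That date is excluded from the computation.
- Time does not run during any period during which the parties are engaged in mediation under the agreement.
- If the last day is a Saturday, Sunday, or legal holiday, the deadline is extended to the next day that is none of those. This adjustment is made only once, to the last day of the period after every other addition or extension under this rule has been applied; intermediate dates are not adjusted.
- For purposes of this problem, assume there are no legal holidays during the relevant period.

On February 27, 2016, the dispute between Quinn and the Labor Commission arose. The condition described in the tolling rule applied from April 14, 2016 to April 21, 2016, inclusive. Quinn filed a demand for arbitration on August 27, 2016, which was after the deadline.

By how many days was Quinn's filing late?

32 days

142 days after February 27, 2016 is July 18, 2016.
From April 14, 2016 through April 21, 2016 inclusive is 8 days; tolling adds 8 days: July 18, 2016 + 8 days = July 26, 2016.
July 26, 2016 is a Tuesday and not a legal holiday, so no extension applies.
The deadline is July 26, 2016; from July 26, 2016 to August 27, 2016 is 32 days.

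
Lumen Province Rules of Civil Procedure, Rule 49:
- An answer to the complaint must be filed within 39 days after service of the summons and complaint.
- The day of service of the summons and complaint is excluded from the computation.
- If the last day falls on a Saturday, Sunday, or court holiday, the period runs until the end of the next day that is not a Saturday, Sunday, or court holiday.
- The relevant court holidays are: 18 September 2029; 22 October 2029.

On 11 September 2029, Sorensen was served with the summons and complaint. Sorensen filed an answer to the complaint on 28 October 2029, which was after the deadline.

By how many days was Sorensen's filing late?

39 days after 11 September 2029 is October 20, 2029.
October 20, 2029 is Saturday; October 21, 2029 is Sunday; October 22, 2029 is a listed holiday. The next qualifying day is October 23, 2029.
The deadline is October 23, 2029; from October 23, 2029 to October 28, 2029 is 5 days.

5 days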